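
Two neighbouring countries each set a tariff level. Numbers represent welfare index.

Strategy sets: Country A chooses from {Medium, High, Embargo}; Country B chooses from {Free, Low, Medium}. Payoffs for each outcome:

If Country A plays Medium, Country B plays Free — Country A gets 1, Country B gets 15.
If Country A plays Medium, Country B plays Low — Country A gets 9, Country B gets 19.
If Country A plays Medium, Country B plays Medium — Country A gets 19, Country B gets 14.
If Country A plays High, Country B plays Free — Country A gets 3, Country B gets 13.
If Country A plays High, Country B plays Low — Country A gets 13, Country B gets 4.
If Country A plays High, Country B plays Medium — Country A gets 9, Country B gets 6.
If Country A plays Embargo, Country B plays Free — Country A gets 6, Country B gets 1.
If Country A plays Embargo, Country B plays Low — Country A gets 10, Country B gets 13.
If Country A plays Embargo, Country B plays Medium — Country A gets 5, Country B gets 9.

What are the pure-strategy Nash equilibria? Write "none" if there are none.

No pure-strategy Nash equilibrium.

Country A against Free: payoffs 1, 3, 6 → best response Embargo.
Country A against Low: payoffs 9, 13, 10 → best response High.
Country A against Medium: payoffs 19, 9, 5 → best response Medium.
Country B against Medium: payoffs 15, 19, 14 → best response Low.
Country B against High: payoffs 13, 4, 6 → best response Free.
Country B against Embargo: payoffs 1, 13, 9 → best response Low.
No profile is a mutual best response for all players.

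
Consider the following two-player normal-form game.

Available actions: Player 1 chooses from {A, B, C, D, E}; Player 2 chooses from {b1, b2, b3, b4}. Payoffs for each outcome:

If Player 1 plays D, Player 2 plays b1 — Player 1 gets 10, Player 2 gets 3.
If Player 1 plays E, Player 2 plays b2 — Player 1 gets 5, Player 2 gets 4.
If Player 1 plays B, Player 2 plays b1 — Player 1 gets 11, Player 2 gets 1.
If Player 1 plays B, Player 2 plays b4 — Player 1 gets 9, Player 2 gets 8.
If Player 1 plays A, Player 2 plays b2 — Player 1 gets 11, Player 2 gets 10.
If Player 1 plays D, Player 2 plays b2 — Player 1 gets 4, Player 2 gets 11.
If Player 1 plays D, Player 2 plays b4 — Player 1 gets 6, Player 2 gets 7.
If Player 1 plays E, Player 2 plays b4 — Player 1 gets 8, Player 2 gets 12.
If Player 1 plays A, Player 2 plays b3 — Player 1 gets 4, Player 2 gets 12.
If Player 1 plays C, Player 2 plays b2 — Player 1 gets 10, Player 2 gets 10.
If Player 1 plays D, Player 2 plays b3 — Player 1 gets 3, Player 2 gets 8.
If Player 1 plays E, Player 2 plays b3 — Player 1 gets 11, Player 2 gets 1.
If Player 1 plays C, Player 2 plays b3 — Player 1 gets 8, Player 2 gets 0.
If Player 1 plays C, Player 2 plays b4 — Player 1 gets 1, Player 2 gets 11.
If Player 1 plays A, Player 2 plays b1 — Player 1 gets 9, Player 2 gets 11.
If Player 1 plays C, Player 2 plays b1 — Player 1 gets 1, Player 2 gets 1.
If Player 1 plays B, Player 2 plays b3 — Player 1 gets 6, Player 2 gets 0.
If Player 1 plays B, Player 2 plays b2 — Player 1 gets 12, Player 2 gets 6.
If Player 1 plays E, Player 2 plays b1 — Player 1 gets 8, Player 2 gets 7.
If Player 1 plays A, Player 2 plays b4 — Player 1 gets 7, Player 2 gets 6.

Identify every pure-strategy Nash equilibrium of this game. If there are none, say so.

The unique pure-strategy Nash equilibrium is (B, b4).

Player 1 against b1: payoffs 9, 11, 1, 10, 8 → best response B.
Player 1 against b2: payoffs 11, 12, 10, 4, 5 → best response B.
Player 1 against b3: payoffs 4, 6, 8, 3, 11 → best response E.
Player 1 against b4: payoffs 7, 9, 1, 6, 8 → best response B.
Player 2 against A: payoffs 11, 10, 12, 6 → best response b3.
Player 2 against B: payoffs 1, 6, 0, 8 → best response b4.
Player 2 against C: payoffs 1, 10, 0, 11 → best response b4.
Player 2 against D: payoffs 3, 11, 8, 7 → best response b2.
Player 2 against E: payoffs 7, 4, 1, 12 → best response b4.
Mutual best responses: (B, b4).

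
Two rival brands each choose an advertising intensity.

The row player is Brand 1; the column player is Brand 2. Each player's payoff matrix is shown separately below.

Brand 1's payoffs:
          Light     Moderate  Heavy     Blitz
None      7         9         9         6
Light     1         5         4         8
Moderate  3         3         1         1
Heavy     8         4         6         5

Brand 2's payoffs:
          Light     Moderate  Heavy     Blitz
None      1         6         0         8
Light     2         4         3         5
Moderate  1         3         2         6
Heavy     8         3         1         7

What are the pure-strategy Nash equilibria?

Pure-strategy Nash equilibria: (Light, Blitz); (Heavy, Light)

(None, Light): Brand 1 can switch to Heavy (7 → 8). Not NE.
(None, Moderate): Brand 2 can switch to Blitz (6 → 8). Not NE.
(None, Heavy): Brand 2 can switch to Light (0 → 1). Not NE.
(None, Blitz): Brand 1 can switch to Light (6 → 8). Not NE.
(Light, Light): Brand 1 can switch to None (1 → 7). Not NE.
(Light, Moderate): Brand 1 can switch to None (5 → 9). Not NE.
(Light, Heavy): Brand 1 can switch to None (4 → 9). Not NE.
(Light, Blitz): Brand 1 gets 8, best alternative 6; Brand 2 gets 5, best alternative 4. No profitable deviation — NE.
(Moderate, Light): Brand 1 can switch to None (3 → 7). Not NE.
(Moderate, Moderate): Brand 1 can switch to None (3 → 9). Not NE.
(Moderate, Heavy): Brand 1 can switch to None (1 → 9). Not NE.
(Moderate, Blitz): Brand 1 can switch to None (1 → 6). Not NE.
(Heavy, Light): Brand 1 gets 8, best alternative 7; Brand 2 gets 8, best alternative 7. No profitable deviation — NE.
(Heavy, Moderate): Brand 1 can switch to None (4 → 9). Not NE.
(The remaining 2 profiles each have a profitable deviation by the same check.)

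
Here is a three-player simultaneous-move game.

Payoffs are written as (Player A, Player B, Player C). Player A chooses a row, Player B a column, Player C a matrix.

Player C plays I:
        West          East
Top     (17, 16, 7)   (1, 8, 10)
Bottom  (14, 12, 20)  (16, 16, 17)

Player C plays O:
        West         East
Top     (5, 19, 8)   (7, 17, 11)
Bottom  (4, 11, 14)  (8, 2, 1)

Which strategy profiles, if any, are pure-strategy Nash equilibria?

For each player, find the best response to each opponent profile; mutual best responses are the pure NE.
Player A against (West, I): payoffs 17, 14 → best response Top.
Player A against (West, O): payoffs 5, 4 → best response Top.
Player A against (East, I): payoffs 1, 16 → best response Bottom.
Player A against (East, O): payoffs 7, 8 → best response Bottom.
Player B against (Top, I): payoffs 16, 8 → best response West.
Player B against (Top, O): payoffs 19, 17 → best response West.
Player B against (Bottom, I): payoffs 12, 16 → best response East.
Player B against (Bottom, O): payoffs 11, 2 → best response West.
Player C against (Top, West): payoffs 7, 8 → best response O.
Player C against (Top, East): payoffs 10, 11 → best response O.
Player C against (Bottom, West): payoffs 20, 14 → best response I.
Player C against (Bottom, East): payoffs 17, 1 → best response I.
Mutual best responses: (Top, West, O); (Bottom, East, I).

The pure Nash equilibria are (Top, West, O), (Bottom, East, I).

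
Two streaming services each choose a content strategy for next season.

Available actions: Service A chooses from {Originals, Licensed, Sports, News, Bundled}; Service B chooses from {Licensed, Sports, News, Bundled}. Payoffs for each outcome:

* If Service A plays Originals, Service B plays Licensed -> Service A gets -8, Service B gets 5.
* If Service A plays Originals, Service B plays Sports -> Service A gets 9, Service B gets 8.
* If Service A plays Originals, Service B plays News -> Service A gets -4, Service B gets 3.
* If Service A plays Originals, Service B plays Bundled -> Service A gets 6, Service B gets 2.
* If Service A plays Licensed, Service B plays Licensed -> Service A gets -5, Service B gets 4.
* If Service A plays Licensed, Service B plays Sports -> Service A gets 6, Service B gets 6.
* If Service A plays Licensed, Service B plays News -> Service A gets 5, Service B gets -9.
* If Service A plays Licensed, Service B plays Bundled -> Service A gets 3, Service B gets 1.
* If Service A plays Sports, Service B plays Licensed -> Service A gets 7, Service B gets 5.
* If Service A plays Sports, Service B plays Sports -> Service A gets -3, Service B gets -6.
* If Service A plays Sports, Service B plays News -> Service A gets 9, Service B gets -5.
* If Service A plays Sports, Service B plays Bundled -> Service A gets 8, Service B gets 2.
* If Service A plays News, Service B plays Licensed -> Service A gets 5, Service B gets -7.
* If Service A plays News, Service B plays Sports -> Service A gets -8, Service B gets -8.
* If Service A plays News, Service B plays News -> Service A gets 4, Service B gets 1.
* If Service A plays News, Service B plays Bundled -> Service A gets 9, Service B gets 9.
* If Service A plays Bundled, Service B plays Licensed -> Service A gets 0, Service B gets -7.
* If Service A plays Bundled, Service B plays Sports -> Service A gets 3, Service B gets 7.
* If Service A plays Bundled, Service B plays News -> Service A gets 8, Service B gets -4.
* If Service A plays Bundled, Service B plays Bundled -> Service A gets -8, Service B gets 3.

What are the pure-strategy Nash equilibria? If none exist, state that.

(Originals, Sports) and (Sports, Licensed) and (News, Bundled)

Service A against Licensed: payoffs -8, -5, 7, 5, 0 → best response Sports.
Service A against Sports: payoffs 9, 6, -3, -8, 3 → best response Originals.
Service A against News: payoffs -4, 5, 9, 4, 8 → best response Sports.
Service A against Bundled: payoffs 6, 3, 8, 9, -8 → best response News.
Service B against Originals: payoffs 5, 8, 3, 2 → best response Sports.
Service B against Licensed: payoffs 4, 6, -9, 1 → best response Sports.
Service B against Sports: payoffs 5, -6, -5, 2 → best response Licensed.
Service B against News: payoffs -7, -8, 1, 9 → best response Bundled.
Service B against Bundled: payoffs -7, 7, -4, 3 → best response Sports.
Mutual best responses: (Originals, Sports); (Sports, Licensed); (News, Bundled).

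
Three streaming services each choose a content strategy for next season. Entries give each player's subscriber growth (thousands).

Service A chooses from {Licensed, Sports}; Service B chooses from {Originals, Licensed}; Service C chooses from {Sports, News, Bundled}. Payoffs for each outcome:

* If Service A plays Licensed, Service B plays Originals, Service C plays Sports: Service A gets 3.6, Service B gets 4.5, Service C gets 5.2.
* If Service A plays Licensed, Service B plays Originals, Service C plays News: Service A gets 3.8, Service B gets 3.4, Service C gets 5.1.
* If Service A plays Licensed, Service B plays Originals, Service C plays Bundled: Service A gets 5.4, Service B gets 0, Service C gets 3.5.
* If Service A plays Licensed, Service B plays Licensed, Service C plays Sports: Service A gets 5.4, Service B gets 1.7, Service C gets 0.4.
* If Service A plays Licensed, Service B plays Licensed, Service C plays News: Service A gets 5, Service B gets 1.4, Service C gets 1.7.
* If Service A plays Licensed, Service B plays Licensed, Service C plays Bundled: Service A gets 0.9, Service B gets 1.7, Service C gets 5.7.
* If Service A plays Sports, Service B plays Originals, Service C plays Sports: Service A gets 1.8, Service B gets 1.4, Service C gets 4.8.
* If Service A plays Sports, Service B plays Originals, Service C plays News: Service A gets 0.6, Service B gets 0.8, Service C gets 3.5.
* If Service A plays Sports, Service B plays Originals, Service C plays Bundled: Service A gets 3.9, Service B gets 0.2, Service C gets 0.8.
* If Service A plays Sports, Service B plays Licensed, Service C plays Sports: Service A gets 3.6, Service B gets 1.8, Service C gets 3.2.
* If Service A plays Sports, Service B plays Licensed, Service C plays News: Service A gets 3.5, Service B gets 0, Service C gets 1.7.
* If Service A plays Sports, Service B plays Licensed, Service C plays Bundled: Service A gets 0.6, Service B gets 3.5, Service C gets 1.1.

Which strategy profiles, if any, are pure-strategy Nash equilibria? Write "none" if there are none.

Check each profile: it is a Nash equilibrium iff no player can strictly gain by switching unilaterally.
(Licensed, Originals, Sports): Service A gets 3.6, best alternative 1.8; Service B gets 4.5, best alternative 1.7; Service C gets 5.2, best alternative 5.1. No profitable deviation — NE.
(Licensed, Originals, News): Service C can switch to Sports (5.1 → 5.2). Not NE.
(Licensed, Originals, Bundled): Service B can switch to Licensed (0 → 1.7). Not NE.
(Licensed, Licensed, Sports): Service B can switch to Originals (1.7 → 4.5). Not NE.
(Licensed, Licensed, News): Service B can switch to Originals (1.4 → 3.4). Not NE.
(Licensed, Licensed, Bundled): Service A gets 0.9, best alternative 0.6; Service B gets 1.7, best alternative 0; Service C gets 5.7, best alternative 1.7. No profitable deviation — NE.
(Sports, Originals, Sports): Service A can switch to Licensed (1.8 → 3.6). Not NE.
(Sports, Originals, News): Service A can switch to Licensed (0.6 → 3.8). Not NE.
(Sports, Originals, Bundled): Service A can switch to Licensed (3.9 → 5.4). Not NE.
(Sports, Licensed, Sports): Service A can switch to Licensed (3.6 → 5.4). Not NE.
(Sports, Licensed, News): Service A can switch to Licensed (3.5 → 5). Not NE.
(Sports, Licensed, Bundled): Service A can switch to Licensed (0.6 → 0.9). Not NE.

Pure-strategy Nash equilibria: (Licensed, Originals, Sports) and (Licensed, Licensed, Bundled)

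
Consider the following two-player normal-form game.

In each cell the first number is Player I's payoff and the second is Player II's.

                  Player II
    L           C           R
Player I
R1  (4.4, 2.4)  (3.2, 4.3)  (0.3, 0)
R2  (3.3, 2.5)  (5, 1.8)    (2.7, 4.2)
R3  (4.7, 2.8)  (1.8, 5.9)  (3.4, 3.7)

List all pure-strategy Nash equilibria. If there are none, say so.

No pure-strategy Nash equilibrium.

(R1, L): Player I can switch to R3 (4.4 → 4.7). Not NE.
(R1, C): Player I can switch to R2 (3.2 → 5). Not NE.
(R1, R): Player I can switch to R2 (0.3 → 2.7). Not NE.
(R2, L): Player I can switch to R1 (3.3 → 4.4). Not NE.
(R2, C): Player II can switch to L (1.8 → 2.5). Not NE.
(R2, R): Player I can switch to R3 (2.7 → 3.4). Not NE.
(R3, L): Player II can switch to C (2.8 → 5.9). Not NE.
(R3, C): Player I can switch to R1 (1.8 → 3.2). Not NE.
(R3, R): Player II can switch to C (3.7 → 5.9). Not NE.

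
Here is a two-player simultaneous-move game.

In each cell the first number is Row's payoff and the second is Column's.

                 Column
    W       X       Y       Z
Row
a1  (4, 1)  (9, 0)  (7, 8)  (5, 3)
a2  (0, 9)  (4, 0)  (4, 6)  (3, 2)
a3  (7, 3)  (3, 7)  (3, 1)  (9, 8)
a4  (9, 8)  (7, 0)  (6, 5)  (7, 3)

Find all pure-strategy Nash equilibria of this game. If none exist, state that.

(a1, Y); (a3, Z); (a4, W)

Row against W: payoffs 4, 0, 7, 9 → best response a4.
Row against X: payoffs 9, 4, 3, 7 → best response a1.
Row against Y: payoffs 7, 4, 3, 6 → best response a1.
Row against Z: payoffs 5, 3, 9, 7 → best response a3.
Column against a1: payoffs 1, 0, 8, 3 → best response Y.
Column against a2: payoffs 9, 0, 6, 2 → best response W.
Column against a3: payoffs 3, 7, 1, 8 → best response Z.
Column against a4: payoffs 8, 0, 5, 3 → best response W.
Mutual best responses: (a1, Y); (a3, Z); (a4, W).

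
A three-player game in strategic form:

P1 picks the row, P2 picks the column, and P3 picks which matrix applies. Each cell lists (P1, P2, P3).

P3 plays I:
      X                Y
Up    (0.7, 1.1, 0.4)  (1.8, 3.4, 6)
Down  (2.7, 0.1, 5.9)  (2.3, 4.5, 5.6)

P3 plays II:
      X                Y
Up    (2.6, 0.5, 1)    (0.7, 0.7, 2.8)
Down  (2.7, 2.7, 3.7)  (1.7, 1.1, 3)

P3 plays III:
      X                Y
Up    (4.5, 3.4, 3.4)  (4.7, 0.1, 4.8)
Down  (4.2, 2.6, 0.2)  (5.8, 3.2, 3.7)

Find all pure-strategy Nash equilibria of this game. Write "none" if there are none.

(Up, X, I): P1 can switch to Down (0.7 → 2.7). Not NE.
(Up, X, II): P1 can switch to Down (2.6 → 2.7). Not NE.
(Up, X, III): P1 gets 4.5, best alternative 4.2; P2 gets 3.4, best alternative 0.1; P3 gets 3.4, best alternative 1. No profitable deviation — NE.
(Up, Y, I): P1 can switch to Down (1.8 → 2.3). Not NE.
(Up, Y, II): P1 can switch to Down (0.7 → 1.7). Not NE.
(Up, Y, III): P1 can switch to Down (4.7 → 5.8). Not NE.
(Down, X, I): P2 can switch to Y (0.1 → 4.5). Not NE.
(Down, X, II): P3 can switch to I (3.7 → 5.9). Not NE.
(Down, X, III): P1 can switch to Up (4.2 → 4.5). Not NE.
(Down, Y, I): P1 gets 2.3, best alternative 1.8; P2 gets 4.5, best alternative 0.1; P3 gets 5.6, best alternative 3.7. No profitable deviation — NE.
(Down, Y, II): P2 can switch to X (1.1 → 2.7). Not NE.
(Down, Y, III): P3 can switch to I (3.7 → 5.6). Not NE.

The pure Nash equilibria are (Up, X, III); (Down, Y, I).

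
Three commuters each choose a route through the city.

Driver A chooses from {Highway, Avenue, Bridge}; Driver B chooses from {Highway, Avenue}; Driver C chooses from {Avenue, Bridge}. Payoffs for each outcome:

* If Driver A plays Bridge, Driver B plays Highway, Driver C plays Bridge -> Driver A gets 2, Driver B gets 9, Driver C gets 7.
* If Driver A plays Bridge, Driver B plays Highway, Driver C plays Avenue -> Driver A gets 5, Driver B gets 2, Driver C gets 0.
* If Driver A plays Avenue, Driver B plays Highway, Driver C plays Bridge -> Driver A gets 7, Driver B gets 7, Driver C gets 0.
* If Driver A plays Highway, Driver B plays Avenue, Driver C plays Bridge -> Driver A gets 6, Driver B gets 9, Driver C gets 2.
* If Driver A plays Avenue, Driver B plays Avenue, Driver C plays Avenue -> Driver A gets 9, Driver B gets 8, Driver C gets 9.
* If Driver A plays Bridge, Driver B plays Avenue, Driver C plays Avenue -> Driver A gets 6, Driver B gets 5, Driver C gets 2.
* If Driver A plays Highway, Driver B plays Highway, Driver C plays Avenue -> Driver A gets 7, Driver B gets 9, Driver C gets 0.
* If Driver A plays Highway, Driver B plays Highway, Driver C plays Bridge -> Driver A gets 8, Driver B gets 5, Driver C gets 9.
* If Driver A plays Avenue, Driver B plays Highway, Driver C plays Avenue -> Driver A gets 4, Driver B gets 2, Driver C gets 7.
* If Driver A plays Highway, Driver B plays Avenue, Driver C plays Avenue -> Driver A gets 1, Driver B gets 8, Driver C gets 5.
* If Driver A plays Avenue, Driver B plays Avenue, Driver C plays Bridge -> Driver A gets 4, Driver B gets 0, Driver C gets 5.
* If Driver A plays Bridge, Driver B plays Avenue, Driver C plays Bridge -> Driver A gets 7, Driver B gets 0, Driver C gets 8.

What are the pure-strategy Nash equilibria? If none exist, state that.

(Highway, Highway, Avenue): Driver C can switch to Bridge (0 → 9). Not NE.
(Highway, Highway, Bridge): Driver B can switch to Avenue (5 → 9). Not NE.
(Highway, Avenue, Avenue): Driver A can switch to Avenue (1 → 9). Not NE.
(Highway, Avenue, Bridge): Driver A can switch to Bridge (6 → 7). Not NE.
(Avenue, Highway, Avenue): Driver A can switch to Highway (4 → 7). Not NE.
(Avenue, Highway, Bridge): Driver A can switch to Highway (7 → 8). Not NE.
(Avenue, Avenue, Avenue): Driver A gets 9, best alternative 6; Driver B gets 8, best alternative 2; Driver C gets 9, best alternative 5. No profitable deviation — NE.
(Avenue, Avenue, Bridge): Driver A can switch to Highway (4 → 6). Not NE.
(Bridge, Highway, Avenue): Driver A can switch to Highway (5 → 7). Not NE.
(The remaining 3 profiles each have a profitable deviation by the same check.)

Pure NE: (Avenue, Avenue, Avenue)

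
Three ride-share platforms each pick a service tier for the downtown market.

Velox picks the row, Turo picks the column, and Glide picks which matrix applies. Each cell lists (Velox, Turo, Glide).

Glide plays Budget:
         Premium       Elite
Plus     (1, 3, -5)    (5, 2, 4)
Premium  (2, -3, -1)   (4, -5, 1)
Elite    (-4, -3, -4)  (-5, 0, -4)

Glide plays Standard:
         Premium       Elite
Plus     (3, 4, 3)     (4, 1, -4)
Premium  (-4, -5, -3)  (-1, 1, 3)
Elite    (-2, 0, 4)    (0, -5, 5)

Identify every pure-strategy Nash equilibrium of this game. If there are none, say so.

(Plus, Premium, Budget): Velox can switch to Premium (1 → 2). Not NE.
(Plus, Premium, Standard): Velox gets 3, best alternative -2; Turo gets 4, best alternative 1; Glide gets 3, best alternative -5. No profitable deviation — NE.
(Plus, Elite, Budget): Turo can switch to Premium (2 → 3). Not NE.
(Plus, Elite, Standard): Turo can switch to Premium (1 → 4). Not NE.
(Premium, Premium, Budget): Velox gets 2, best alternative 1; Turo gets -3, best alternative -5; Glide gets -1, best alternative -3. No profitable deviation — NE.
(Premium, Premium, Standard): Velox can switch to Plus (-4 → 3). Not NE.
(Premium, Elite, Budget): Velox can switch to Plus (4 → 5). Not NE.
(Premium, Elite, Standard): Velox can switch to Plus (-1 → 4). Not NE.
(The remaining 4 profiles each have a profitable deviation by the same check.)

(Plus, Premium, Standard); (Premium, Premium, Budget)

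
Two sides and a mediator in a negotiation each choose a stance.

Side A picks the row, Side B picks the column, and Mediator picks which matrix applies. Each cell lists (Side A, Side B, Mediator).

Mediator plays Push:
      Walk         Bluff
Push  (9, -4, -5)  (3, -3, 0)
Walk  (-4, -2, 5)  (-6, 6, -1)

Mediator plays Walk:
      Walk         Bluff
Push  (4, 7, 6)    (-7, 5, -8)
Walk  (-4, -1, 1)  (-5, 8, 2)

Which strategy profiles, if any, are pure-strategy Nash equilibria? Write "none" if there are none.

Side A against (Walk, Push): payoffs 9, -4 → best response Push.
Side A against (Walk, Walk): payoffs 4, -4 → best response Push.
Side A against (Bluff, Push): payoffs 3, -6 → best response Push.
Side A against (Bluff, Walk): payoffs -7, -5 → best response Walk.
Side B against (Push, Push): payoffs -4, -3 → best response Bluff.
Side B against (Push, Walk): payoffs 7, 5 → best response Walk.
Side B against (Walk, Push): payoffs -2, 6 → best response Bluff.
Side B against (Walk, Walk): payoffs -1, 8 → best response Bluff.
Mediator against (Push, Walk): payoffs -5, 6 → best response Walk.
Mediator against (Push, Bluff): payoffs 0, -8 → best response Push.
Mediator against (Walk, Walk): payoffs 5, 1 → best response Push.
Mediator against (Walk, Bluff): payoffs -1, 2 → best response Walk.
Mutual best responses: (Push, Walk, Walk); (Push, Bluff, Push); (Walk, Bluff, Walk).

(Push, Walk, Walk) and (Push, Bluff, Push) and (Walk, Bluff, Walk)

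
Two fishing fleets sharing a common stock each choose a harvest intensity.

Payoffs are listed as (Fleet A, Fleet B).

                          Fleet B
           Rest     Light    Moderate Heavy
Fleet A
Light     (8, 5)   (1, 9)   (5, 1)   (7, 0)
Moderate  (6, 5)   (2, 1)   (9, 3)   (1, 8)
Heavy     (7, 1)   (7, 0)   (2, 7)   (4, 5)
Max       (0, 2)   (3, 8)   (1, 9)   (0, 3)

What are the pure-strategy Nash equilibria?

Fleet A against Rest: payoffs 8, 6, 7, 0 → best response Light.
Fleet A against Light: payoffs 1, 2, 7, 3 → best response Heavy.
Fleet A against Moderate: payoffs 5, 9, 2, 1 → best response Moderate.
Fleet A against Heavy: payoffs 7, 1, 4, 0 → best response Light.
Fleet B against Light: payoffs 5, 9, 1, 0 → best response Light.
Fleet B against Moderate: payoffs 5, 1, 3, 8 → best response Heavy.
Fleet B against Heavy: payoffs 1, 0, 7, 5 → best response Moderate.
Fleet B against Max: payoffs 2, 8, 9, 3 → best response Moderate.
No profile is a mutual best response for all players.

There is no pure-strategy Nash equilibrium.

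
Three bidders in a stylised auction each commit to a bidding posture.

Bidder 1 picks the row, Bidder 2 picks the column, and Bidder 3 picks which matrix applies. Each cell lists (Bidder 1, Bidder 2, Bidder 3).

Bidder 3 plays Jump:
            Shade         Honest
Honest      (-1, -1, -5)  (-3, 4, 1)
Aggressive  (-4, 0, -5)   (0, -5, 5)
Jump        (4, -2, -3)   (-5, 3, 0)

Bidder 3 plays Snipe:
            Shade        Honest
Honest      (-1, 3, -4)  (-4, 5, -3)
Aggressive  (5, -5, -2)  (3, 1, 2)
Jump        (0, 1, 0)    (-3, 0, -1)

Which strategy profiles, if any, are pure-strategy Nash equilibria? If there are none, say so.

(Honest, Shade, Jump): Bidder 1 can switch to Jump (-1 → 4). Not NE.
(Honest, Shade, Snipe): Bidder 1 can switch to Aggressive (-1 → 5). Not NE.
(Honest, Honest, Jump): Bidder 1 can switch to Aggressive (-3 → 0). Not NE.
(Honest, Honest, Snipe): Bidder 1 can switch to Aggressive (-4 → 3). Not NE.
(Aggressive, Shade, Jump): Bidder 1 can switch to Honest (-4 → -1). Not NE.
(Aggressive, Shade, Snipe): Bidder 2 can switch to Honest (-5 → 1). Not NE.
(Aggressive, Honest, Jump): Bidder 2 can switch to Shade (-5 → 0). Not NE.
(Aggressive, Honest, Snipe): Bidder 3 can switch to Jump (2 → 5). Not NE.
(Jump, Shade, Jump): Bidder 2 can switch to Honest (-2 → 3). Not NE.
(Jump, Shade, Snipe): Bidder 1 can switch to Aggressive (0 → 5). Not NE.
(The remaining 2 profiles each have a profitable deviation by the same check.)

No pure-strategy Nash equilibrium.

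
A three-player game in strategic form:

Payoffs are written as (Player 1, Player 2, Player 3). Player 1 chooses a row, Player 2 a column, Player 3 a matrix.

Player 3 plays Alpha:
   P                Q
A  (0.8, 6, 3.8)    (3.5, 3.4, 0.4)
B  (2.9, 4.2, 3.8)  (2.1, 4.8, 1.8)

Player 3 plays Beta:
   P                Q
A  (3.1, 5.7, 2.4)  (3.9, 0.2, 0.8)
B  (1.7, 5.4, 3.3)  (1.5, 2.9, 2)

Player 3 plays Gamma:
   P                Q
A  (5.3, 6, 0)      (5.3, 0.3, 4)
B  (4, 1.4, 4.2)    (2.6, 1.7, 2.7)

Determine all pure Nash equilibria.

none

Player 1 against (P, Alpha): payoffs 0.8, 2.9 → best response B.
Player 1 against (P, Beta): payoffs 3.1, 1.7 → best response A.
Player 1 against (P, Gamma): payoffs 5.3, 4 → best response A.
Player 1 against (Q, Alpha): payoffs 3.5, 2.1 → best response A.
Player 1 against (Q, Beta): payoffs 3.9, 1.5 → best response A.
Player 1 against (Q, Gamma): payoffs 5.3, 2.6 → best response A.
Player 2 against (A, Alpha): payoffs 6, 3.4 → best response P.
Player 2 against (A, Beta): payoffs 5.7, 0.2 → best response P.
Player 2 against (A, Gamma): payoffs 6, 0.3 → best response P.
Player 2 against (B, Alpha): payoffs 4.2, 4.8 → best response Q.
Player 2 against (B, Beta): payoffs 5.4, 2.9 → best response P.
Player 2 against (B, Gamma): payoffs 1.4, 1.7 → best response Q.
Player 3 against (A, P): payoffs 3.8, 2.4, 0 → best response Alpha.
Player 3 against (A, Q): payoffs 0.4, 0.8, 4 → best response Gamma.
Player 3 against (B, P): payoffs 3.8, 3.3, 4.2 → best response Gamma.
Player 3 against (B, Q): payoffs 1.8, 2, 2.7 → best response Gamma.
No profile is a mutual best response for all players.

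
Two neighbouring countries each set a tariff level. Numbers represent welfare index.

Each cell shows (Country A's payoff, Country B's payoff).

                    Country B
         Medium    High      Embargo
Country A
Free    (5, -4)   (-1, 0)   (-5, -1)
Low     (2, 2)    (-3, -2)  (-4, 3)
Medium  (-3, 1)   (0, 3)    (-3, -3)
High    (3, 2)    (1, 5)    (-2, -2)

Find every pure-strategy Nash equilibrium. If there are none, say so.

Country A against Medium: payoffs 5, 2, -3, 3 → best response Free.
Country A against High: payoffs -1, -3, 0, 1 → best response High.
Country A against Embargo: payoffs -5, -4, -3, -2 → best response High.
Country B against Free: payoffs -4, 0, -1 → best response High.
Country B against Low: payoffs 2, -2, 3 → best response Embargo.
Country B against Medium: payoffs 1, 3, -3 → best response High.
Country B against High: payoffs 2, 5, -2 → best response High.
Mutual best responses: (High, High).

(High, High)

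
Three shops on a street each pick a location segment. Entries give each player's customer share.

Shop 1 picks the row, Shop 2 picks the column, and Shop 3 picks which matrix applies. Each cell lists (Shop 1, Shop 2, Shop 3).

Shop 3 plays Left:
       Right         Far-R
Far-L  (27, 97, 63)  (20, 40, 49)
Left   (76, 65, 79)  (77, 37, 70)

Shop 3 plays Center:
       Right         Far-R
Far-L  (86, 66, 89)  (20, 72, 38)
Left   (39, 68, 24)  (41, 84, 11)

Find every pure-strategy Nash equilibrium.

The unique pure-strategy Nash equilibrium is (Left, Right, Left).

For each player, find the best response to each opponent profile; mutual best responses are the pure NE.
Shop 1 against (Right, Left): payoffs 27, 76 → best response Left.
Shop 1 against (Right, Center): payoffs 86, 39 → best response Far-L.
Shop 1 against (Far-R, Left): payoffs 20, 77 → best response Left.
Shop 1 against (Far-R, Center): payoffs 20, 41 → best response Left.
Shop 2 against (Far-L, Left): payoffs 97, 40 → best response Right.
Shop 2 against (Far-L, Center): payoffs 66, 72 → best response Far-R.
Shop 2 against (Left, Left): payoffs 65, 37 → best response Right.
Shop 2 against (Left, Center): payoffs 68, 84 → best response Far-R.
Shop 3 against (Far-L, Right): payoffs 63, 89 → best response Center.
Shop 3 against (Far-L, Far-R): payoffs 49, 38 → best response Left.
Shop 3 against (Left, Right): payoffs 79, 24 → best response Left.
Shop 3 against (Left, Far-R): payoffs 70, 11 → best response Left.
Mutual best responses: (Left, Right, Left).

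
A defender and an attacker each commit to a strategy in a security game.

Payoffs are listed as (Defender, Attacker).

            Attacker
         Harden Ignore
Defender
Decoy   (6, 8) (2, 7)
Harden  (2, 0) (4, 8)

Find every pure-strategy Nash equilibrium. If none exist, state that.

For each player, find the best response to each opponent profile; mutual best responses are the pure NE.
Defender against Harden: payoffs 6, 2 → best response Decoy.
Defender against Ignore: payoffs 2, 4 → best response Harden.
Attacker against Decoy: payoffs 8, 7 → best response Harden.
Attacker against Harden: payoffs 0, 8 → best response Ignore.
Mutual best responses: (Decoy, Harden); (Harden, Ignore).

The pure Nash equilibria are (Decoy, Harden), (Harden, Ignore).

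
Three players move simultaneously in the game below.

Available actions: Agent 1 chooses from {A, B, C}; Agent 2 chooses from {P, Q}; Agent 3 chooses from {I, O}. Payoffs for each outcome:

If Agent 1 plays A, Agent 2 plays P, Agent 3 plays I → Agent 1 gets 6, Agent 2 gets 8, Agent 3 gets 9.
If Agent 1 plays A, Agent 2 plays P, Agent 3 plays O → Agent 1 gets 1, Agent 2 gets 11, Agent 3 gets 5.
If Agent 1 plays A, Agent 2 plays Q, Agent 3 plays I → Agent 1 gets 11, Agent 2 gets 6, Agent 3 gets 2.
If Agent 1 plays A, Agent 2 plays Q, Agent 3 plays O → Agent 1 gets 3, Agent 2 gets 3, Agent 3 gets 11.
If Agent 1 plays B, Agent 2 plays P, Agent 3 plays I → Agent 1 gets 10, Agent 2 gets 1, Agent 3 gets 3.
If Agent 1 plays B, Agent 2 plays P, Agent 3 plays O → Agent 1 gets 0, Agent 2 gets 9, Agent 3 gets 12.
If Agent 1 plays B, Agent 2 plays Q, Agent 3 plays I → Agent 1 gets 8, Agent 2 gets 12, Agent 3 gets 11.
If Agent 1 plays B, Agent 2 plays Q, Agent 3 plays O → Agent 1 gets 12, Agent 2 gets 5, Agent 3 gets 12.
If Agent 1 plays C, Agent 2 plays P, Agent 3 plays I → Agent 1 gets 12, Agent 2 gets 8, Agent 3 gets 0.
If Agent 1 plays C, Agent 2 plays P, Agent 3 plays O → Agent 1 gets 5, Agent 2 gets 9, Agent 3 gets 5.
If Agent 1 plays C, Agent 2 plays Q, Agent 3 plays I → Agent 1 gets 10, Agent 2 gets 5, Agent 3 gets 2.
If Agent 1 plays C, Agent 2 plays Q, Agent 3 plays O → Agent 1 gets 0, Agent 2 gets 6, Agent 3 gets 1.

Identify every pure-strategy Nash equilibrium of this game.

(A, P, I): Agent 1 can switch to B (6 → 10). Not NE.
(A, P, O): Agent 1 can switch to C (1 → 5). Not NE.
(A, Q, I): Agent 2 can switch to P (6 → 8). Not NE.
(A, Q, O): Agent 1 can switch to B (3 → 12). Not NE.
(B, P, I): Agent 1 can switch to C (10 → 12). Not NE.
(B, P, O): Agent 1 can switch to A (0 → 1). Not NE.
(B, Q, I): Agent 1 can switch to A (8 → 11). Not NE.
(B, Q, O): Agent 2 can switch to P (5 → 9). Not NE.
(C, P, I): Agent 3 can switch to O (0 → 5). Not NE.
(C, P, O): Agent 1 gets 5, best alternative 1; Agent 2 gets 9, best alternative 6; Agent 3 gets 5, best alternative 0. No profitable deviation — NE.
(C, Q, I): Agent 1 can switch to A (10 → 11). Not NE.
(The remaining 1 profile has a profitable deviation by the same check.)

The unique pure-strategy Nash equilibrium is (C, P, O).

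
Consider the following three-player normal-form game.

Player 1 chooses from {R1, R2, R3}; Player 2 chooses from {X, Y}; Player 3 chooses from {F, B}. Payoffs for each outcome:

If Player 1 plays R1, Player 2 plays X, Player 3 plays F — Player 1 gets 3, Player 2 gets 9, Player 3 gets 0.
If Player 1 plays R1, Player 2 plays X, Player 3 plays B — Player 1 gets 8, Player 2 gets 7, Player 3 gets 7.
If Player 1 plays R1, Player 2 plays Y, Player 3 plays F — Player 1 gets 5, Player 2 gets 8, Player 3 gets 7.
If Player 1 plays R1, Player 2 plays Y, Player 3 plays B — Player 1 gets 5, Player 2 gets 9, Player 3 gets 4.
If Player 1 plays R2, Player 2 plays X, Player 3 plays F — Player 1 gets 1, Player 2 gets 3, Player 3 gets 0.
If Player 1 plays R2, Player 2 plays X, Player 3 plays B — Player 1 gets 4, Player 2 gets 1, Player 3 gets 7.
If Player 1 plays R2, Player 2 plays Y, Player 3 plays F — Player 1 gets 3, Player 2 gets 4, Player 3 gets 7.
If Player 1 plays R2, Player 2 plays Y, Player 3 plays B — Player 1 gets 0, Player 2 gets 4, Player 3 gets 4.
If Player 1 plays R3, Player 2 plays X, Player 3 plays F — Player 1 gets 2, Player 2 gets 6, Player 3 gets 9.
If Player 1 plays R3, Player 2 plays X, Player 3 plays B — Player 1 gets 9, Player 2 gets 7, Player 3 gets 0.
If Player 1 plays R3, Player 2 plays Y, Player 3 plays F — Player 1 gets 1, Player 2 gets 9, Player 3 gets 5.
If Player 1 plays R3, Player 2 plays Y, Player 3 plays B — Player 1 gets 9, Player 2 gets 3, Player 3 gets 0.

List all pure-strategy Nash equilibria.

Player 1 against (X, F): payoffs 3, 1, 2 → best response R1.
Player 1 against (X, B): payoffs 8, 4, 9 → best response R3.
Player 1 against (Y, F): payoffs 5, 3, 1 → best response R1.
Player 1 against (Y, B): payoffs 5, 0, 9 → best response R3.
Player 2 against (R1, F): payoffs 9, 8 → best response X.
Player 2 against (R1, B): payoffs 7, 9 → best response Y.
Player 2 against (R2, F): payoffs 3, 4 → best response Y.
Player 2 against (R2, B): payoffs 1, 4 → best response Y.
Player 2 against (R3, F): payoffs 6, 9 → best response Y.
Player 2 against (R3, B): payoffs 7, 3 → best response X.
Player 3 against (R1, X): payoffs 0, 7 → best response B.
Player 3 against (R1, Y): payoffs 7, 4 → best response F.
Player 3 against (R2, X): payoffs 0, 7 → best response B.
Player 3 against (R2, Y): payoffs 7, 4 → best response F.
Player 3 against (R3, X): payoffs 9, 0 → best response F.
Player 3 against (R3, Y): payoffs 5, 0 → best response F.
No profile is a mutual best response for all players.

This game has no pure Nash equilibrium.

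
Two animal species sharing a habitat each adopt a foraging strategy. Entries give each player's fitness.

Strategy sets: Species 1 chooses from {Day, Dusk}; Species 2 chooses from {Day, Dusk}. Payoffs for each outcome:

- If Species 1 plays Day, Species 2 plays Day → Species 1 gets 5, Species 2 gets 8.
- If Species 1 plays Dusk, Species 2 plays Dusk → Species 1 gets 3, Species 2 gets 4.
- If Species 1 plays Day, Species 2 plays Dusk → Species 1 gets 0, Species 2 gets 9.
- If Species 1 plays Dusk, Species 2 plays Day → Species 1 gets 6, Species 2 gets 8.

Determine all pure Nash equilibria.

The unique pure-strategy Nash equilibrium is (Dusk, Day).

Species 1 against Day: payoffs 5, 6 → best response Dusk.
Species 1 against Dusk: payoffs 0, 3 → best response Dusk.
Species 2 against Day: payoffs 8, 9 → best response Dusk.
Species 2 against Dusk: payoffs 8, 4 → best response Day.
Mutual best responses: (Dusk, Day).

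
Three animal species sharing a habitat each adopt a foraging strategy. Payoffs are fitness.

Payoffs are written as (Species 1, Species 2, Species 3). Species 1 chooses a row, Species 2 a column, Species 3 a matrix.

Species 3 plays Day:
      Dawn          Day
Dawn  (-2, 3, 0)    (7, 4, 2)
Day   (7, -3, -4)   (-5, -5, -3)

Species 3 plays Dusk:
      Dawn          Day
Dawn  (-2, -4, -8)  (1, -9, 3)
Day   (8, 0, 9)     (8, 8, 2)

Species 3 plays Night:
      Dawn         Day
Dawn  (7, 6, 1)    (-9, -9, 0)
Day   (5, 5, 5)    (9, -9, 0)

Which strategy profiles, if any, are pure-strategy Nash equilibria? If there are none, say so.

Pure-strategy Nash equilibria: (Dawn, Dawn, Night), (Day, Day, Dusk)

(Dawn, Dawn, Day): Species 1 can switch to Day (-2 → 7). Not NE.
(Dawn, Dawn, Dusk): Species 1 can switch to Day (-2 → 8). Not NE.
(Dawn, Dawn, Night): Species 1 gets 7, best alternative 5; Species 2 gets 6, best alternative -9; Species 3 gets 1, best alternative 0. No profitable deviation — NE.
(Dawn, Day, Day): Species 3 can switch to Dusk (2 → 3). Not NE.
(Dawn, Day, Dusk): Species 1 can switch to Day (1 → 8). Not NE.
(Dawn, Day, Night): Species 1 can switch to Day (-9 → 9). Not NE.
(Day, Dawn, Day): Species 3 can switch to Dusk (-4 → 9). Not NE.
(Day, Dawn, Dusk): Species 2 can switch to Day (0 → 8). Not NE.
(Day, Dawn, Night): Species 1 can switch to Dawn (5 → 7). Not NE.
(Day, Day, Dusk): Species 1 gets 8, best alternative 1; Species 2 gets 8, best alternative 0; Species 3 gets 2, best alternative 0. No profitable deviation — NE.
(The remaining 2 profiles each have a profitable deviation by the same check.)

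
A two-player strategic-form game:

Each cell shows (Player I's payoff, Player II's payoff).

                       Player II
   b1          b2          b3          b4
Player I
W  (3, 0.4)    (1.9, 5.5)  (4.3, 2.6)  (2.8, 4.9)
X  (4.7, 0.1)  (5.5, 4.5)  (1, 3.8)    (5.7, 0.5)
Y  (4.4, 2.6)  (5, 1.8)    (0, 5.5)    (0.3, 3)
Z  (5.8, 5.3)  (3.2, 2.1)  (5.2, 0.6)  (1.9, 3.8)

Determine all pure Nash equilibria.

(W, b1): Player I can switch to X (3 → 4.7). Not NE.
(W, b2): Player I can switch to X (1.9 → 5.5). Not NE.
(W, b3): Player I can switch to Z (4.3 → 5.2). Not NE.
(W, b4): Player I can switch to X (2.8 → 5.7). Not NE.
(X, b1): Player I can switch to Z (4.7 → 5.8). Not NE.
(X, b2): Player I gets 5.5, best alternative 5; Player II gets 4.5, best alternative 3.8. No profitable deviation — NE.
(X, b3): Player I can switch to W (1 → 4.3). Not NE.
(X, b4): Player II can switch to b2 (0.5 → 4.5). Not NE.
(Y, b1): Player I can switch to X (4.4 → 4.7). Not NE.
(Z, b1): Player I gets 5.8, best alternative 4.7; Player II gets 5.3, best alternative 3.8. No profitable deviation — NE.
(The remaining 6 profiles each have a profitable deviation by the same check.)

(X, b2); (Z, b1)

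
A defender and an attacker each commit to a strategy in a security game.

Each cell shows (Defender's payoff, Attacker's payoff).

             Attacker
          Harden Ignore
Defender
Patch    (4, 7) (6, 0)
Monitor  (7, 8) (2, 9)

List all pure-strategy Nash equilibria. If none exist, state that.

none

For each player, find the best response to each opponent profile; mutual best responses are the pure NE.
Defender against Harden: payoffs 4, 7 → best response Monitor.
Defender against Ignore: payoffs 6, 2 → best response Patch.
Attacker against Patch: payoffs 7, 0 → best response Harden.
Attacker against Monitor: payoffs 8, 9 → best response Ignore.
No profile is a mutual best response for all players.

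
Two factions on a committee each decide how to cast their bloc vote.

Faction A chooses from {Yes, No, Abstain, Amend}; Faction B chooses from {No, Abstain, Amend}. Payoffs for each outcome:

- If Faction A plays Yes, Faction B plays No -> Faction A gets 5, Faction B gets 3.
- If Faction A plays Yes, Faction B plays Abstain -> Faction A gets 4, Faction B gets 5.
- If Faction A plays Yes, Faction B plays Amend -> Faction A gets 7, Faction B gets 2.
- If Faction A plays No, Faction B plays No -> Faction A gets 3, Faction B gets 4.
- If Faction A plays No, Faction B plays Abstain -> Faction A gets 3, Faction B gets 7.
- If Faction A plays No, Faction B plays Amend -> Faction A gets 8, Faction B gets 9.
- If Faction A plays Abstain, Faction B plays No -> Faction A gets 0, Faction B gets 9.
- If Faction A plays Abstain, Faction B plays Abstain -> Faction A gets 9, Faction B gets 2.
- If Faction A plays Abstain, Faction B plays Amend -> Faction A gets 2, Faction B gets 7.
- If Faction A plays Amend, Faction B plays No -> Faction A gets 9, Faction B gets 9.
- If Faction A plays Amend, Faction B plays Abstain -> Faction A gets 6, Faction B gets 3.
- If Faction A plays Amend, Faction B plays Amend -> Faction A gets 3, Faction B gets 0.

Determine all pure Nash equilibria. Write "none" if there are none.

(No, Amend), (Amend, No)

(Yes, No): Faction A can switch to Amend (5 → 9). Not NE.
(Yes, Abstain): Faction A can switch to Abstain (4 → 9). Not NE.
(Yes, Amend): Faction A can switch to No (7 → 8). Not NE.
(No, No): Faction A can switch to Yes (3 → 5). Not NE.
(No, Abstain): Faction A can switch to Yes (3 → 4). Not NE.
(No, Amend): Faction A gets 8, best alternative 7; Faction B gets 9, best alternative 7. No profitable deviation — NE.
(Abstain, No): Faction A can switch to Yes (0 → 5). Not NE.
(Abstain, Abstain): Faction B can switch to No (2 → 9). Not NE.
(Abstain, Amend): Faction A can switch to Yes (2 → 7). Not NE.
(Amend, No): Faction A gets 9, best alternative 5; Faction B gets 9, best alternative 3. No profitable deviation — NE.
(Amend, Abstain): Faction A can switch to Abstain (6 → 9). Not NE.
(Amend, Amend): Faction A can switch to Yes (3 → 7). Not NE.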